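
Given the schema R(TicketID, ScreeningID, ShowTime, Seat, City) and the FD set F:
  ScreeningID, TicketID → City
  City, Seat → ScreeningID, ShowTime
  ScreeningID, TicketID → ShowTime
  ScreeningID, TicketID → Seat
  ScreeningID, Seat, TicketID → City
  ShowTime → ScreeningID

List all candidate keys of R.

{City, Seat, TicketID}, {ScreeningID, TicketID}, {ShowTime, TicketID}

Attributes never on any right-hand side: {TicketID} — every candidate key must contain it.
{ScreeningID, TicketID}⁺ = {City, ScreeningID, Seat, ShowTime, TicketID}, which is every attribute, so {ScreeningID, TicketID} is a candidate key.
{ShowTime, TicketID}⁺ = {City, ScreeningID, Seat, ShowTime, TicketID}, which is every attribute, so {ShowTime, TicketID} is a candidate key.
{City, Seat, TicketID}⁺ = {City, ScreeningID, Seat, ShowTime, TicketID}, which is every attribute, so {City, Seat, TicketID} is a candidate key.
Any other superkey properly contains one of these, so there are no further candidate keys.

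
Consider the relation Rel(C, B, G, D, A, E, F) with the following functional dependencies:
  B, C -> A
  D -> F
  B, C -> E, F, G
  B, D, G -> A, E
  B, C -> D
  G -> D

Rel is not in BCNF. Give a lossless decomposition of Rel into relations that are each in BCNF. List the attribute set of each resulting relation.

Candidate key of the original relation: {B, C}.
{A, B, C, D, E, F, G}: {D} determines {D, F} here but is not a superkey — split on D -> F, giving {D, F} and {A, B, C, D, E, G}.
{D, F}: every determinant is a superkey — BCNF.
{A, B, C, D, E, G}: {B, D, G} determines {A, B, D, E, G} here but is not a superkey — split on B, D, G -> A, E, giving {A, B, D, E, G} and {B, C, D, G}.
{A, B, D, E, G}: {G} determines {D, G} here but is not a superkey — split on G -> D, giving {D, G} and {A, B, E, G}.
{D, G}: every determinant is a superkey — BCNF.
{A, B, E, G}: every determinant is a superkey — BCNF.
{B, C, D, G}: {G} determines {D, G} here but is not a superkey — split on G -> D, giving {D, G} and {B, C, G}.
{D, G}: every determinant is a superkey — BCNF.
{B, C, G}: every determinant is a superkey — BCNF.

{A, B, E, G}; {B, C, G}; {D, F}; {D, G}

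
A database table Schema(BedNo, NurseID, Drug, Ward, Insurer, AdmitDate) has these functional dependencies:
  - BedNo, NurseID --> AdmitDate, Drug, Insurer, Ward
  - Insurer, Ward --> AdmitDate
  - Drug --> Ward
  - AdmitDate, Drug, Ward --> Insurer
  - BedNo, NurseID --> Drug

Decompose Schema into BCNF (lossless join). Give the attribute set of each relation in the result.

Candidate key of the original relation: {BedNo, NurseID}.
Within {AdmitDate, BedNo, Drug, Insurer, NurseID, Ward}: {Insurer, Ward}⁺ ∩ {AdmitDate, BedNo, Drug, Insurer, NurseID, Ward} = {AdmitDate, Insurer, Ward}, not the whole set, so Insurer, Ward --> AdmitDate violates BCNF; decompose into {AdmitDate, Insurer, Ward} and {BedNo, Drug, Insurer, NurseID, Ward}.
{AdmitDate, Insurer, Ward} has no BCNF violation.
Within {BedNo, Drug, Insurer, NurseID, Ward}: {Drug}⁺ ∩ {BedNo, Drug, Insurer, NurseID, Ward} = {Drug, Ward}, not the whole set, so Drug --> Ward violates BCNF; decompose into {Drug, Ward} and {BedNo, Drug, Insurer, NurseID}.
{Drug, Ward} has no BCNF violation.
{BedNo, Drug, Insurer, NurseID} has no BCNF violation.

{AdmitDate, Insurer, Ward}; {BedNo, Drug, Insurer, NurseID}; {Drug, Ward}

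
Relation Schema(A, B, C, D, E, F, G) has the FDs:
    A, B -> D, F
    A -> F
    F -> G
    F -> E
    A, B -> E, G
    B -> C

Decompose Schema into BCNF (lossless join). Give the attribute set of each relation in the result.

{A, B, D}; {A, F}; {B, C}; {E, F, G}

Candidate key of the original relation: {A, B}.
{A, B, C, D, E, F, G}: {A} determines {A, E, F, G} here but is not a superkey — split on A -> E, F, G, giving {A, E, F, G} and {A, B, C, D}.
{A, E, F, G}: {F} determines {E, F, G} here but is not a superkey — split on F -> E, G, giving {E, F, G} and {A, F}.
{E, F, G}: every determinant is a superkey — BCNF.
{A, F}: every determinant is a superkey — BCNF.
{A, B, C, D}: {B} determines {B, C} here but is not a superkey — split on B -> C, giving {B, C} and {A, B, D}.
{B, C}: every determinant is a superkey — BCNF.
{A, B, D}: every determinant is a superkey — BCNF.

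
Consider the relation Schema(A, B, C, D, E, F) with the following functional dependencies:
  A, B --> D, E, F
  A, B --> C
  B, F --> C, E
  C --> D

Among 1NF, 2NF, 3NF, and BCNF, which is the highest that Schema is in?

2NF

Candidate key: {A, B}. Prime attributes: {A, B}.
B, F --> C, E breaks BCNF: {B, F}⁺ = {B, C, D, E, F}, so {B, F} is not a superkey.
B, F --> C, E determines the non-prime attributes {C, E} from a non-superkey — 3NF is violated.
Checking every proper subset of each key, none determines a non-prime attribute — 2NF is satisfied.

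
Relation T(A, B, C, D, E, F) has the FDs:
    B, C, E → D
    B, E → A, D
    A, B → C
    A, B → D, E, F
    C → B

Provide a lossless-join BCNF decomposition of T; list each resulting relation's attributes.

{A, C, D, E, F}; {B, C}

Candidate keys of the original relation: {A, B}, {A, C}, {B, E}, {C, E}.
{A, B, C, D, E, F}: {C} determines {B, C} here but is not a superkey — split on C → B, giving {B, C} and {A, C, D, E, F}.
{B, C} has no BCNF violation.
{A, C, D, E, F} has no BCNF violation.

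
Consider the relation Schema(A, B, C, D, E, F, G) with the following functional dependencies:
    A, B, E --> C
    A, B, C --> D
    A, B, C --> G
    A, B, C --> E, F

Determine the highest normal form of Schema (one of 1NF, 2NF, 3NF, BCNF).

Candidate keys: {A, B, C}, {A, B, E}. Prime attributes: {A, B, C, E}.
The left-hand side of every FD is a superkey, so BCNF is satisfied.

BCNF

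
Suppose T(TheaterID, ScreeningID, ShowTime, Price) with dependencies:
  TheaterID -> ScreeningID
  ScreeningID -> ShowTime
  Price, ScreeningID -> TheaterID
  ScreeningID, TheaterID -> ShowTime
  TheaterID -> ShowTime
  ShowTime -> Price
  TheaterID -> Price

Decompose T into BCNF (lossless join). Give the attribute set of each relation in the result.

Candidate keys of the original relation: {ScreeningID}, {TheaterID}.
In {Price, ScreeningID, ShowTime, TheaterID}, {ShowTime} is not a superkey ({ShowTime}⁺ restricted to this set is {Price, ShowTime}), so split on ShowTime -> Price into {Price, ShowTime} and {ScreeningID, ShowTime, TheaterID}.
{Price, ShowTime}: every determinant is a superkey — BCNF.
{ScreeningID, ShowTime, TheaterID}: every determinant is a superkey — BCNF.

{Price, ShowTime}; {ScreeningID, ShowTime, TheaterID}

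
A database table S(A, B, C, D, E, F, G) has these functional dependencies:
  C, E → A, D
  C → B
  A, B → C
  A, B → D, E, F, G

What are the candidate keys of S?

{A, B}, {A, C}, {C, E}

{A, B}⁺ = {A, B, C, D, E, F, G} — all of the relation — so {A, B} is a candidate key.
{A, C}⁺ = {A, B, C, D, E, F, G} — all of the relation — so {A, C} is a candidate key.
{C, E}⁺ = {A, B, C, D, E, F, G} — all of the relation — so {C, E} is a candidate key.
These are minimal and exhaustive — every other superkey contains one of them.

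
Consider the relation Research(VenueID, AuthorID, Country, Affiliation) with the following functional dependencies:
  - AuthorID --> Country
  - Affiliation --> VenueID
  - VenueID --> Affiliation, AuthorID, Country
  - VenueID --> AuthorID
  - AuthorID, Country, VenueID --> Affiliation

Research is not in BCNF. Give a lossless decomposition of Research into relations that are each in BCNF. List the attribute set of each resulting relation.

{Affiliation, AuthorID, VenueID}; {AuthorID, Country}

Candidate keys of the original relation: {Affiliation}, {VenueID}.
In {Affiliation, AuthorID, Country, VenueID}, {AuthorID} is not a superkey ({AuthorID}⁺ restricted to this set is {AuthorID, Country}), so split on AuthorID --> Country into {AuthorID, Country} and {Affiliation, AuthorID, VenueID}.
{AuthorID, Country} has no BCNF violation.
{Affiliation, AuthorID, VenueID} has no BCNF violation.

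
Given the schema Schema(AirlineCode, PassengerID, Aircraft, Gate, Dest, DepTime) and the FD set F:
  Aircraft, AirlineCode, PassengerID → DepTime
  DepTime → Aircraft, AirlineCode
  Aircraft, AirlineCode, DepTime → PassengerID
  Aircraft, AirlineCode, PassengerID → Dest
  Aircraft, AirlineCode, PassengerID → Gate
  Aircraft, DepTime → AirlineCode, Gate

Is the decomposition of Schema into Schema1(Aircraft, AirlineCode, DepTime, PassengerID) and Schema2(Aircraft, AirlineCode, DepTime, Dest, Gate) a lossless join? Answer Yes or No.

Yes

Common attributes: {Aircraft, AirlineCode, DepTime}; their closure is {Aircraft, AirlineCode, DepTime, Dest, Gate, PassengerID}.
Schema1 is contained in that closure, so Schema1 ∩ Schema2 → Schema1 holds and the join is lossless.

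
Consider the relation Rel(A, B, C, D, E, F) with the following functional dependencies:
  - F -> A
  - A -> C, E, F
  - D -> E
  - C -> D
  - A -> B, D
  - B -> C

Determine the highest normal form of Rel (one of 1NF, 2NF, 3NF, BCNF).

Candidate keys: {A}, {F}. Prime attributes: {A, F}.
D -> E: {D}⁺ = {D, E}, which is not all of the attributes, so the left side is not a superkey — BCNF is violated.
D -> E determines the non-prime attribute {E} from a non-superkey — 3NF is violated.
Every candidate key is a single attribute, so no partial dependency is possible; 2NF holds.

2NF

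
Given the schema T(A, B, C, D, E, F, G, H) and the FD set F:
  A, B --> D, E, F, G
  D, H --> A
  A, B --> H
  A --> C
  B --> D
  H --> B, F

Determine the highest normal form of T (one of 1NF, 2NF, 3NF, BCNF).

Candidate keys: {A, B}, {H}. Prime attributes: {A, B, H}.
A --> C breaks BCNF: {A}⁺ = {A, C}, so {A} is not a superkey.
A --> C has non-prime {C} on the right and a non-superkey on the left, so 3NF fails.
Since {A} ⊂ {A, B} and {A}⁺ ⊇ {C} with {C} non-prime, there is a partial dependency; 2NF fails.

1NF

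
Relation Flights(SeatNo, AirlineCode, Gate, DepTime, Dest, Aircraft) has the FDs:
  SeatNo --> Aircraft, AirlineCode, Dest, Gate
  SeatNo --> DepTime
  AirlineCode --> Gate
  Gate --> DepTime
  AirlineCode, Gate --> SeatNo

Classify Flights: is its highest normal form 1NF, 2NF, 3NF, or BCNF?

2NF

Candidate keys: {AirlineCode}, {SeatNo}. Prime attributes: {AirlineCode, SeatNo}.
Gate --> DepTime breaks BCNF: {Gate}⁺ = {DepTime, Gate}, so {Gate} is not a superkey.
Gate --> DepTime has non-prime {DepTime} on the right and a non-superkey on the left, so 3NF fails.
Every candidate key is a single attribute, so no partial dependency is possible; 2NF holds.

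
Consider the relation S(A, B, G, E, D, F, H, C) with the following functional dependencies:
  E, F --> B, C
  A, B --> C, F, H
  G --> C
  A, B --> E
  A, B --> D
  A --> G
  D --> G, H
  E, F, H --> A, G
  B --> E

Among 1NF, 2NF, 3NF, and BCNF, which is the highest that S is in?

1NF

Candidate keys: {A, B}, {A, E, F}, {B, D, F}, {B, F, H}, {D, E, F}, {E, F, H}. Prime attributes: {A, B, D, E, F, H}.
E, F --> B, C: {E, F}⁺ = {B, C, E, F}, which is not all of the attributes, so the left side is not a superkey — BCNF is violated.
E, F --> B, C has non-prime {C} on the right and a non-superkey on the left, so 3NF fails.
Since {A} ⊂ {A, B} and {A}⁺ ⊇ {C, G} with {C, G} non-prime, there is a partial dependency; 2NF fails.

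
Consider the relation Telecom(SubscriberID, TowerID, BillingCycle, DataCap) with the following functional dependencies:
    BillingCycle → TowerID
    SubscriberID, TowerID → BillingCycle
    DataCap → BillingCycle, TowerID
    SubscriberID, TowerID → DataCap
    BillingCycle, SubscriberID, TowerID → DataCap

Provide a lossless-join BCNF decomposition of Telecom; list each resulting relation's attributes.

Candidate keys of the original relation: {BillingCycle, SubscriberID}, {DataCap, SubscriberID}, {SubscriberID, TowerID}.
In {BillingCycle, DataCap, SubscriberID, TowerID}, {BillingCycle} is not a superkey ({BillingCycle}⁺ restricted to this set is {BillingCycle, TowerID}), so split on BillingCycle → TowerID into {BillingCycle, TowerID} and {BillingCycle, DataCap, SubscriberID}.
{BillingCycle, TowerID} is in BCNF.
In {BillingCycle, DataCap, SubscriberID}, {DataCap} is not a superkey ({DataCap}⁺ restricted to this set is {BillingCycle, DataCap}), so split on DataCap → BillingCycle into {BillingCycle, DataCap} and {DataCap, SubscriberID}.
{BillingCycle, DataCap} is in BCNF.
{DataCap, SubscriberID} is in BCNF.

{BillingCycle, DataCap}; {BillingCycle, TowerID}; {DataCap, SubscriberID}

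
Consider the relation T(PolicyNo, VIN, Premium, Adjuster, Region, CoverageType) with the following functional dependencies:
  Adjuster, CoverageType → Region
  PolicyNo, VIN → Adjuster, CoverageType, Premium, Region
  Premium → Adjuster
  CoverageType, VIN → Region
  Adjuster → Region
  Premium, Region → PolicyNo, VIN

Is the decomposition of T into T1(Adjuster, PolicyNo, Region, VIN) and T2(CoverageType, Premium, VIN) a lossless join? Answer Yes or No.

No

T1 ∩ T2 = {VIN}; its closure under F is {VIN}.
T1 ⊄ {VIN} and T2 ⊄ {VIN}, so the split is lossy.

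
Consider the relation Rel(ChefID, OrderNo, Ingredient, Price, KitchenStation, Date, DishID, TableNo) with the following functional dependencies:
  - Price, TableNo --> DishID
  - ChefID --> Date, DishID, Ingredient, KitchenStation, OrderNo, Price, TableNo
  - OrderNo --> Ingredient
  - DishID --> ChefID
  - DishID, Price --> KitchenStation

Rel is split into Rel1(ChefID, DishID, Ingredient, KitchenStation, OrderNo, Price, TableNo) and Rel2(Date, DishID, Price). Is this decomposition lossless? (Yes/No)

Yes

The shared attributes are {DishID, Price} and {DishID, Price}⁺ = {ChefID, Date, DishID, Ingredient, KitchenStation, OrderNo, Price, TableNo}.
This includes all of Rel1, so the common attributes are a superkey of Rel1 — the join is lossless.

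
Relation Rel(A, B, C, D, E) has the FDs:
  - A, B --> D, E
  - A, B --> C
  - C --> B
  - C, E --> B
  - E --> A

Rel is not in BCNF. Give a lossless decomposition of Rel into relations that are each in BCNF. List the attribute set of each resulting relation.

{A, E}; {B, C}; {C, D, E}

Candidate keys of the original relation: {A, B}, {A, C}, {B, E}, {C, E}.
In {A, B, C, D, E}, {C} is not a superkey ({C}⁺ restricted to this set is {B, C}), so split on C --> B into {B, C} and {A, C, D, E}.
{B, C}: every determinant is a superkey — BCNF.
In {A, C, D, E}, {E} is not a superkey ({E}⁺ restricted to this set is {A, E}), so split on E --> A into {A, E} and {C, D, E}.
{A, E}: every determinant is a superkey — BCNF.
{C, D, E}: every determinant is a superkey — BCNF.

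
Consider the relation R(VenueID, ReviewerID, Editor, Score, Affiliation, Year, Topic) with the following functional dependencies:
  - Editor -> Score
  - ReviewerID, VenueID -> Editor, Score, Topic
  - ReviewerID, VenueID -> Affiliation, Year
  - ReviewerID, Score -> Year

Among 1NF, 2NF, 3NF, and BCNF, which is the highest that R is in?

Candidate key: {ReviewerID, VenueID}. Prime attributes: {ReviewerID, VenueID}.
For Editor -> Score we have {Editor}⁺ = {Editor, Score}; {Editor} is not a superkey, so BCNF fails.
Editor -> Score has non-prime {Score} on the right and a non-superkey on the left, so 3NF fails.
Checking every proper subset of each key, none determines a non-prime attribute — 2NF is satisfied.

2NF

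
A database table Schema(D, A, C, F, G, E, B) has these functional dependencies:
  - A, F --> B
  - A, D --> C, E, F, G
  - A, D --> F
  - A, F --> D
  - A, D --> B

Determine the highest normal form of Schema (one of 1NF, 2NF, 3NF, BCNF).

BCNF

Candidate keys: {A, D}, {A, F}. Prime attributes: {A, D, F}.
The left-hand side of every FD is a superkey, so BCNF is satisfied.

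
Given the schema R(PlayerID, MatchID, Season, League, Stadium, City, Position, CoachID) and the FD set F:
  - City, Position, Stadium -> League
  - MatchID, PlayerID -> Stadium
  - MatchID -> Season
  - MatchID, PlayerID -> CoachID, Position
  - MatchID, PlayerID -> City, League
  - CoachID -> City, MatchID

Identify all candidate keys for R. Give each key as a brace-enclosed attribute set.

{PlayerID} never appears on the right of any FD, so every key must include it.
{CoachID, PlayerID} is a candidate key since {CoachID, PlayerID}⁺ = {City, CoachID, League, MatchID, PlayerID, Position, Season, Stadium} covers every attribute.
{MatchID, PlayerID} is a candidate key since {MatchID, PlayerID}⁺ = {City, CoachID, League, MatchID, PlayerID, Position, Season, Stadium} covers every attribute.
No proper subset of any of these is a key, and no other minimal superkey exists.

{CoachID, PlayerID}, {MatchID, PlayerID}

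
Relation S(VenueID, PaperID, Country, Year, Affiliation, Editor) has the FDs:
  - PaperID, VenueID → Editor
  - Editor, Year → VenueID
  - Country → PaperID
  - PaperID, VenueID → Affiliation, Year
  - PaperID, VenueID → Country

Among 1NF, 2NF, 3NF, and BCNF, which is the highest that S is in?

3NF

Candidate keys: {Country, Editor, Year}, {Country, VenueID}, {Editor, PaperID, Year}, {PaperID, VenueID}. Prime attributes: {Country, Editor, PaperID, VenueID, Year}.
Editor, Year → VenueID breaks BCNF: {Editor, Year}⁺ = {Editor, VenueID, Year}, so {Editor, Year} is not a superkey.
But every attribute on its right side ({VenueID}) is prime, and the same holds for every other non-superkey FD, so 3NF still holds.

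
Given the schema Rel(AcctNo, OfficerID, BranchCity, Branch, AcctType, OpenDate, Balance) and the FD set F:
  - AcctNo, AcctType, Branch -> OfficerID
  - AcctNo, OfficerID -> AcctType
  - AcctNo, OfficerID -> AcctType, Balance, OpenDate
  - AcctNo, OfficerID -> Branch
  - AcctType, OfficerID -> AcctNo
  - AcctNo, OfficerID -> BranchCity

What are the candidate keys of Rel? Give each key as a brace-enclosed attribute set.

{AcctNo, AcctType, Branch}, {AcctNo, OfficerID}, {AcctType, OfficerID}

{AcctNo, OfficerID}⁺ = {AcctNo, AcctType, Balance, Branch, BranchCity, OfficerID, OpenDate}, which is every attribute, so {AcctNo, OfficerID} is a candidate key.
{AcctType, OfficerID}⁺ = {AcctNo, AcctType, Balance, Branch, BranchCity, OfficerID, OpenDate}, which is every attribute, so {AcctType, OfficerID} is a candidate key.
{AcctNo, AcctType, Branch}⁺ = {AcctNo, AcctType, Balance, Branch, BranchCity, OfficerID, OpenDate}, which is every attribute, so {AcctNo, AcctType, Branch} is a candidate key.
These are minimal and exhaustive — every other superkey contains one of them.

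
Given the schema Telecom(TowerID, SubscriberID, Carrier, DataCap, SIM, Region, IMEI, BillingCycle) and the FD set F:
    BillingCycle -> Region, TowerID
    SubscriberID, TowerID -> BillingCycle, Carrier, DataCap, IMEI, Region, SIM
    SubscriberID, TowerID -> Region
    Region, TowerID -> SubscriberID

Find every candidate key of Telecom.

Closure of {BillingCycle} is {BillingCycle, Carrier, DataCap, IMEI, Region, SIM, SubscriberID, TowerID}, the whole schema; {BillingCycle} is a candidate key.
Closure of {Region, TowerID} is {BillingCycle, Carrier, DataCap, IMEI, Region, SIM, SubscriberID, TowerID}, the whole schema; {Region, TowerID} is a candidate key.
Closure of {SubscriberID, TowerID} is {BillingCycle, Carrier, DataCap, IMEI, Region, SIM, SubscriberID, TowerID}, the whole schema; {SubscriberID, TowerID} is a candidate key.
Any other superkey properly contains one of these, so there are no further candidate keys.

{BillingCycle}, {Region, TowerID}, {SubscriberID, TowerID}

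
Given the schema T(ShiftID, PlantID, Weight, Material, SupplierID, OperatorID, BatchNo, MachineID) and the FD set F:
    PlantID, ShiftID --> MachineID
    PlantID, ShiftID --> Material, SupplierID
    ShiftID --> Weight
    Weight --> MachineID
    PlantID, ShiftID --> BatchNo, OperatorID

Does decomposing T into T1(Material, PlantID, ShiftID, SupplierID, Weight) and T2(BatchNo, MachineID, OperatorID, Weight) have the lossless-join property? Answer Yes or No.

T1 ∩ T2 = {Weight}; its closure under F is {MachineID, Weight}.
The closure covers neither T1 nor T2 entirely; the join is not lossless.

No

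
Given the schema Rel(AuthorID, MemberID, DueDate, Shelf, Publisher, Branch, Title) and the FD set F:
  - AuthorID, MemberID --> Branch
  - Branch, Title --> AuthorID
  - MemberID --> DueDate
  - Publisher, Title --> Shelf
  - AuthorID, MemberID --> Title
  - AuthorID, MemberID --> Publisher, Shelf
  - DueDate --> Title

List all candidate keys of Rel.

{AuthorID, MemberID}, {Branch, MemberID}

Attributes never on any right-hand side: {MemberID} — every candidate key must contain it.
{AuthorID, MemberID}⁺ = {AuthorID, Branch, DueDate, MemberID, Publisher, Shelf, Title} — all of the relation — so {AuthorID, MemberID} is a candidate key.
{Branch, MemberID}⁺ = {AuthorID, Branch, DueDate, MemberID, Publisher, Shelf, Title} — all of the relation — so {Branch, MemberID} is a candidate key.
These are minimal and exhaustive — every other superkey contains one of them.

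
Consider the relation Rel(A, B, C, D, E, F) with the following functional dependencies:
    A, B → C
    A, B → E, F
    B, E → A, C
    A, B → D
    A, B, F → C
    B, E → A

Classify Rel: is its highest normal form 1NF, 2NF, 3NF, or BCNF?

Candidate keys: {A, B}, {B, E}. Prime attributes: {A, B, E}.
Each dependency's left side is a superkey — BCNF holds.

BCNF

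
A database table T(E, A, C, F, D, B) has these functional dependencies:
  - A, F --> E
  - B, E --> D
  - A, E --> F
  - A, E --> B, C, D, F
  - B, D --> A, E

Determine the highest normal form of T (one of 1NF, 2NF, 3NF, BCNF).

Candidate keys: {A, E}, {A, F}, {B, D}, {B, E}. Prime attributes: {A, B, D, E, F}.
Every FD has a superkey on the left, so the relation is in BCNF.

BCNF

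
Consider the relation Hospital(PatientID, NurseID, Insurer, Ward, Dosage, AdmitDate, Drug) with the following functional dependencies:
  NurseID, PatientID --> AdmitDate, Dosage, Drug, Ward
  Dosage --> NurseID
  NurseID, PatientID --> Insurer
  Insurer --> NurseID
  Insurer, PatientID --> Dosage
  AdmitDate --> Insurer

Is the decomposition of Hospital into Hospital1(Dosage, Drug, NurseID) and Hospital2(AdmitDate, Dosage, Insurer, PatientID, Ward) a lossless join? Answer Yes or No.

No

Common attributes: {Dosage}; their closure is {Dosage, NurseID}.
The closure covers neither Hospital1 nor Hospital2 entirely; the join is not lossless.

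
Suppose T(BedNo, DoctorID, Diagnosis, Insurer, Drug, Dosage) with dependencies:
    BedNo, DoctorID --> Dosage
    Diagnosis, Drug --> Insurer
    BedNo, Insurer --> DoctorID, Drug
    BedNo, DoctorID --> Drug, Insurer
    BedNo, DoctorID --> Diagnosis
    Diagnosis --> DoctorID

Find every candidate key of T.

{BedNo, Diagnosis}, {BedNo, DoctorID}, {BedNo, Insurer}

Attributes never on any right-hand side: {BedNo} — every candidate key must contain it.
{BedNo, Diagnosis}⁺ = {BedNo, Diagnosis, DoctorID, Dosage, Drug, Insurer} — all of the relation — so {BedNo, Diagnosis} is a candidate key.
{BedNo, DoctorID}⁺ = {BedNo, Diagnosis, DoctorID, Dosage, Drug, Insurer} — all of the relation — so {BedNo, DoctorID} is a candidate key.
{BedNo, Insurer}⁺ = {BedNo, Diagnosis, DoctorID, Dosage, Drug, Insurer} — all of the relation — so {BedNo, Insurer} is a candidate key.
No proper subset of any of these is a key, and no other minimal superkey exists.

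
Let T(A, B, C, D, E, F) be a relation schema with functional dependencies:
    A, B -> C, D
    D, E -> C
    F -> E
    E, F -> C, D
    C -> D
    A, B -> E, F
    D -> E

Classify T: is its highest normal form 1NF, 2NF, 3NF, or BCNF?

2NF

Candidate key: {A, B}. Prime attributes: {A, B}.
D, E -> C breaks BCNF: {D, E}⁺ = {C, D, E}, so {D, E} is not a superkey.
Because {C} is non-prime and the left side of D, E -> C is not a superkey, the relation is not in 3NF.
No proper subset of a key has a non-prime attribute in its closure, so there is no partial dependency; 2NF holds.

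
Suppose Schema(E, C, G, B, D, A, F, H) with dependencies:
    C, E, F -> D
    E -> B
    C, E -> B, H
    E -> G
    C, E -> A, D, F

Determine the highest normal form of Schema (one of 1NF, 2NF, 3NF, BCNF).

1NF

Candidate key: {C, E}. Prime attributes: {C, E}.
E -> B breaks BCNF: {E}⁺ = {B, E, G}, so {E} is not a superkey.
E -> B has non-prime {B} on the right and a non-superkey on the left, so 3NF fails.
The proper key subset {E} of {C, E} determines non-prime {B, G}, so the relation is not even in 2NF.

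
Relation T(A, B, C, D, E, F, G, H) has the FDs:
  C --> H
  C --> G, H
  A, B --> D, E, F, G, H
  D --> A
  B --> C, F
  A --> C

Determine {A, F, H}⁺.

{A, C, F, G, H}

Start with {A, F, H}.
A --> C applies; add {C} → now {A, C, F, H}.
C --> G, H applies; add {G} → now {A, C, F, G, H}.
No further FD applies.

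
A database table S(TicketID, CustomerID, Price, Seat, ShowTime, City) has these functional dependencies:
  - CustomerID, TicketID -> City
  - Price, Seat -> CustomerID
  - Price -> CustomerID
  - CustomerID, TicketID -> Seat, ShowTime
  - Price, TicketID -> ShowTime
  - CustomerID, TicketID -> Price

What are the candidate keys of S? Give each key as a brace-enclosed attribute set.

{CustomerID, TicketID}, {Price, TicketID}

{TicketID} never appears on the right of any FD, so every key must include it.
{CustomerID, TicketID}⁺ = {City, CustomerID, Price, Seat, ShowTime, TicketID}, which is every attribute, so {CustomerID, TicketID} is a candidate key.
{Price, TicketID}⁺ = {City, CustomerID, Price, Seat, ShowTime, TicketID}, which is every attribute, so {Price, TicketID} is a candidate key.
These are minimal and exhaustive — every other superkey contains one of them.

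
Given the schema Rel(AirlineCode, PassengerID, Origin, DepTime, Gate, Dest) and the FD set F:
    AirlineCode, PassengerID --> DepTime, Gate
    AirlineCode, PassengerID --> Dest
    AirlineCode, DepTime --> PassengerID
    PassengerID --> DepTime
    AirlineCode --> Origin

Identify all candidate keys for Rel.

{AirlineCode, DepTime}, {AirlineCode, PassengerID}

{AirlineCode} never appears on the right of any FD, so every key must include it.
{AirlineCode, DepTime}⁺ = {AirlineCode, DepTime, Dest, Gate, Origin, PassengerID} — all of the relation — so {AirlineCode, DepTime} is a candidate key.
{AirlineCode, PassengerID}⁺ = {AirlineCode, DepTime, Dest, Gate, Origin, PassengerID} — all of the relation — so {AirlineCode, PassengerID} is a candidate key.
These are minimal and exhaustive — every other superkey contains one of them.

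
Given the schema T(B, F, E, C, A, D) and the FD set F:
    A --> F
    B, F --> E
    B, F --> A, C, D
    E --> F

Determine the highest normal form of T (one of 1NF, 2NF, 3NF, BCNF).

3NF

Candidate keys: {A, B}, {B, E}, {B, F}. Prime attributes: {A, B, E, F}.
For A --> F we have {A}⁺ = {A, F}; {A} is not a superkey, so BCNF fails.
Since {F} ⊆ prime attributes and every other non-superkey FD also has a prime right side, the schema is in 3NF.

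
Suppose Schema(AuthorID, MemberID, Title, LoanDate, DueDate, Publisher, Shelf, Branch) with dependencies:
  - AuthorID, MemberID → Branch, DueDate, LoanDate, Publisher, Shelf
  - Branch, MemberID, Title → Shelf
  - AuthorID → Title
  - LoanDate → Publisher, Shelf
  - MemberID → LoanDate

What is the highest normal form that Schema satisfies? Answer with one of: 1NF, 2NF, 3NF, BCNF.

Candidate key: {AuthorID, MemberID}. Prime attributes: {AuthorID, MemberID}.
Branch, MemberID, Title → Shelf breaks BCNF: {Branch, MemberID, Title}⁺ = {Branch, LoanDate, MemberID, Publisher, Shelf, Title}, so {Branch, MemberID, Title} is not a superkey.
Branch, MemberID, Title → Shelf has non-prime {Shelf} on the right and a non-superkey on the left, so 3NF fails.
The proper key subset {AuthorID} of {AuthorID, MemberID} determines non-prime {Title}, so the relation is not even in 2NF.

1NF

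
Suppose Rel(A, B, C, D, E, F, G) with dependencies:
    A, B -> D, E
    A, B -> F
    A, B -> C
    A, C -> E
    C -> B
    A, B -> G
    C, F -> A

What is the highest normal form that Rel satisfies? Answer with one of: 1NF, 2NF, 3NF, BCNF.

3NF

Candidate keys: {A, B}, {A, C}, {C, F}. Prime attributes: {A, B, C, F}.
C -> B: {C}⁺ = {B, C}, which is not all of the attributes, so the left side is not a superkey — BCNF is violated.
But every attribute on its right side ({B}) is prime, and the same holds for every other non-superkey FD, so 3NF still holds.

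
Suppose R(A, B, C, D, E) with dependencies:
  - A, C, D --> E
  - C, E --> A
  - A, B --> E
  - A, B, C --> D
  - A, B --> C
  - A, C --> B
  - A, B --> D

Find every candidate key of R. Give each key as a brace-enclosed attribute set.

{A, B}, {A, C}, {C, E}

Closure of {A, B} is {A, B, C, D, E}, the whole schema; {A, B} is a candidate key.
Closure of {A, C} is {A, B, C, D, E}, the whole schema; {A, C} is a candidate key.
Closure of {C, E} is {A, B, C, D, E}, the whole schema; {C, E} is a candidate key.
These are minimal and exhaustive — every other superkey contains one of them.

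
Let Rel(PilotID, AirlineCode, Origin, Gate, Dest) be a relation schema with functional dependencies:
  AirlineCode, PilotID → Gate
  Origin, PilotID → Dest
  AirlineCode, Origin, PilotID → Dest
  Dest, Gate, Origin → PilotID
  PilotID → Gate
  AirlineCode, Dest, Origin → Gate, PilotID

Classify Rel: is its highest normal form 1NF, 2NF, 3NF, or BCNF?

Candidate keys: {AirlineCode, Dest, Origin}, {AirlineCode, Origin, PilotID}. Prime attributes: {AirlineCode, Dest, Origin, PilotID}.
AirlineCode, PilotID → Gate breaks BCNF: {AirlineCode, PilotID}⁺ = {AirlineCode, Gate, PilotID}, so {AirlineCode, PilotID} is not a superkey.
Because {Gate} is non-prime and the left side of AirlineCode, PilotID → Gate is not a superkey, the relation is not in 3NF.
Since {PilotID} ⊂ {AirlineCode, Origin, PilotID} and {PilotID}⁺ ⊇ {Gate} with {Gate} non-prime, there is a partial dependency; 2NF fails.

1NF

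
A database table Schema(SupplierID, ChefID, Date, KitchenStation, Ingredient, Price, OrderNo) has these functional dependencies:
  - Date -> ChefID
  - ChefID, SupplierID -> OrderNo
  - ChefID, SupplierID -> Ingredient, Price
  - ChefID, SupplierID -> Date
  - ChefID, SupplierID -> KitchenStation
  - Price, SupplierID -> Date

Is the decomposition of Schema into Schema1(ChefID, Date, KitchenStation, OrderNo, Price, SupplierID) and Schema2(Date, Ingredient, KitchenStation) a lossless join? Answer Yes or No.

Common attributes: {Date, KitchenStation}; their closure is {ChefID, Date, KitchenStation}.
Neither Schema1 nor Schema2 is contained in that closure, so the decomposition is lossy.

No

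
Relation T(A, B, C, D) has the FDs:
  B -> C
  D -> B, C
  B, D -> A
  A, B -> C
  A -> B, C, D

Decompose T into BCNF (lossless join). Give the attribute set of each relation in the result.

Candidate keys of the original relation: {A}, {D}.
In {A, B, C, D}, {B} is not a superkey ({B}⁺ restricted to this set is {B, C}), so split on B -> C into {B, C} and {A, B, D}.
{B, C} has no BCNF violation.
{A, B, D} has no BCNF violation.

{A, B, D}; {B, C}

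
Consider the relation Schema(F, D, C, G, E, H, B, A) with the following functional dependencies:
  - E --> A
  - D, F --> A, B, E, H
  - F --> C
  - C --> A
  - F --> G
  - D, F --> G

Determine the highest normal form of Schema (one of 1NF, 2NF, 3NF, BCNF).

1NF

Candidate key: {D, F}. Prime attributes: {D, F}.
For E --> A we have {E}⁺ = {A, E}; {E} is not a superkey, so BCNF fails.
E --> A determines the non-prime attribute {A} from a non-superkey — 3NF is violated.
{F} is a proper subset of the key {D, F}, and {F}⁺ contains the non-prime attributes {A, C, G} — a partial dependency, so 2NF is violated.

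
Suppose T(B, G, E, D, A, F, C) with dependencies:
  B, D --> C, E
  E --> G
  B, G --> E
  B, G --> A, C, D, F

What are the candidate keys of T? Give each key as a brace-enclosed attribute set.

{B, D}, {B, E}, {B, G}

{B} never appears on the right of any FD, so every key must include it.
{B, D} is a candidate key since {B, D}⁺ = {A, B, C, D, E, F, G} covers every attribute.
{B, E} is a candidate key since {B, E}⁺ = {A, B, C, D, E, F, G} covers every attribute.
{B, G} is a candidate key since {B, G}⁺ = {A, B, C, D, E, F, G} covers every attribute.
These are minimal and exhaustive — every other superkey contains one of them.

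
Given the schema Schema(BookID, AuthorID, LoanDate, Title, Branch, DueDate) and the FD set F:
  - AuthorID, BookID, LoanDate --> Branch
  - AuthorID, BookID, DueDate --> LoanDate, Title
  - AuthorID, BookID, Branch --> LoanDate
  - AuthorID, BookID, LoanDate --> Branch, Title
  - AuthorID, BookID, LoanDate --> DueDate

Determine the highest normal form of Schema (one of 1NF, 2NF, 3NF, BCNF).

BCNF

Candidate keys: {AuthorID, BookID, Branch}, {AuthorID, BookID, DueDate}, {AuthorID, BookID, LoanDate}. Prime attributes: {AuthorID, BookID, Branch, DueDate, LoanDate}.
The left-hand side of every FD is a superkey, so BCNF is satisfied.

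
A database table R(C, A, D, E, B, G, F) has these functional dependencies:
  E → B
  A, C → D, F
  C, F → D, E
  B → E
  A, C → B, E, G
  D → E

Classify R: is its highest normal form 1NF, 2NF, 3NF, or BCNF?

Candidate key: {A, C}. Prime attributes: {A, C}.
E → B: {E}⁺ = {B, E}, which is not all of the attributes, so the left side is not a superkey — BCNF is violated.
E → B determines the non-prime attribute {B} from a non-superkey — 3NF is violated.
No proper subset of a key has a non-prime attribute in its closure, so there is no partial dependency; 2NF holds.

2NF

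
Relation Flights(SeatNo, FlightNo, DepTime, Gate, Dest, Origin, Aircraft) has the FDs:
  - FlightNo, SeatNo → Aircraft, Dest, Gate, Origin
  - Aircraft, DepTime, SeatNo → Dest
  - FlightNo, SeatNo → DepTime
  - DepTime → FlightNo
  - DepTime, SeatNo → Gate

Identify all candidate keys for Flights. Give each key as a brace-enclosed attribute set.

{DepTime, SeatNo}, {FlightNo, SeatNo}

{SeatNo} never appears on the right of any FD, so every key must include it.
Closure of {DepTime, SeatNo} is {Aircraft, DepTime, Dest, FlightNo, Gate, Origin, SeatNo}, the whole schema; {DepTime, SeatNo} is a candidate key.
Closure of {FlightNo, SeatNo} is {Aircraft, DepTime, Dest, FlightNo, Gate, Origin, SeatNo}, the whole schema; {FlightNo, SeatNo} is a candidate key.
No proper subset of any of these is a key, and no other minimal superkey exists.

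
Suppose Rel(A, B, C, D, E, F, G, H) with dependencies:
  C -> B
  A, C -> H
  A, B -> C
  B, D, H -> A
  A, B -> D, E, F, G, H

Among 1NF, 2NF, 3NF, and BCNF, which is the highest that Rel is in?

Candidate keys: {A, B}, {A, C}, {B, D, H}, {C, D, H}. Prime attributes: {A, B, C, D, H}.
C -> B breaks BCNF: {C}⁺ = {B, C}, so {C} is not a superkey.
Since {B} ⊆ prime attributes and every other non-superkey FD also has a prime right side, the schema is in 3NF.

3NF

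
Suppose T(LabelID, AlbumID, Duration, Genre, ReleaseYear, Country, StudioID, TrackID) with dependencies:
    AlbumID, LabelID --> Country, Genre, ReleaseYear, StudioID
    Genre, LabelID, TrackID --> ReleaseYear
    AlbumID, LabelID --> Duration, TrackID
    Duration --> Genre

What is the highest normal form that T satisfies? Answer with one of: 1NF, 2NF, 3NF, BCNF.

Candidate key: {AlbumID, LabelID}. Prime attributes: {AlbumID, LabelID}.
Genre, LabelID, TrackID --> ReleaseYear: {Genre, LabelID, TrackID}⁺ = {Genre, LabelID, ReleaseYear, TrackID}, which is not all of the attributes, so the left side is not a superkey — BCNF is violated.
Because {ReleaseYear} is non-prime and the left side of Genre, LabelID, TrackID --> ReleaseYear is not a superkey, the relation is not in 3NF.
No non-prime attribute depends on a proper subset of any candidate key, so 2NF holds.

2NF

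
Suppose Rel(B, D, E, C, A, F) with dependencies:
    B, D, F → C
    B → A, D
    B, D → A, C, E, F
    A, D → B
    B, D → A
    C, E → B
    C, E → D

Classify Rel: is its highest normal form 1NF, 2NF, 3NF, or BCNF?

Candidate keys: {A, D}, {B}, {C, E}. Prime attributes: {A, B, C, D, E}.
Each dependency's left side is a superkey — BCNF holds.

BCNF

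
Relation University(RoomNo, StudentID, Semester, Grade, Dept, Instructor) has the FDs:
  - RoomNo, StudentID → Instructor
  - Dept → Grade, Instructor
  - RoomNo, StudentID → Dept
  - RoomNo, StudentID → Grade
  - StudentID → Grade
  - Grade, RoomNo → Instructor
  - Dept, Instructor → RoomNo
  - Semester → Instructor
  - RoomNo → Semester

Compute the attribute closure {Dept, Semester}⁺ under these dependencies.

{Dept, Grade, Instructor, RoomNo, Semester}

Start with {Dept, Semester}.
Dept → Grade, Instructor applies; add {Grade, Instructor} → now {Dept, Grade, Instructor, Semester}.
Dept, Instructor → RoomNo applies; add {RoomNo} → now {Dept, Grade, Instructor, RoomNo, Semester}.
No further FD applies.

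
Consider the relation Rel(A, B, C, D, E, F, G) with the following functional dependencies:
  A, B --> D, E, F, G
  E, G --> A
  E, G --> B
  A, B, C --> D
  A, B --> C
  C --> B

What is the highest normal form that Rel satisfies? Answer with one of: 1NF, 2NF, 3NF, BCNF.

3NF

Candidate keys: {A, B}, {A, C}, {E, G}. Prime attributes: {A, B, C, E, G}.
C --> B: {C}⁺ = {B, C}, which is not all of the attributes, so the left side is not a superkey — BCNF is violated.
Since {B} ⊆ prime attributes and every other non-superkey FD also has a prime right side, the schema is in 3NF.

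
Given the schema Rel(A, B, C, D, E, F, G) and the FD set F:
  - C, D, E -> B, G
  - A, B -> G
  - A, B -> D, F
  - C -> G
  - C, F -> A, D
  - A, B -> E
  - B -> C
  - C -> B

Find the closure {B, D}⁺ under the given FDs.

{B, C, D, G}

Start with {B, D}.
B -> C applies; add {C} → now {B, C, D}.
C -> G applies; add {G} → now {B, C, D, G}.
No further FD applies.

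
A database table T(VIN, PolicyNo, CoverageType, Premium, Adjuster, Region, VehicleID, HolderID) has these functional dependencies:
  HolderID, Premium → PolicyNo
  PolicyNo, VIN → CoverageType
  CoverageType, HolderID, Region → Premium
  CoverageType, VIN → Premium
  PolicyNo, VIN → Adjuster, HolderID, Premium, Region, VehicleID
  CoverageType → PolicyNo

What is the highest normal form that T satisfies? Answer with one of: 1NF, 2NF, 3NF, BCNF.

Candidate keys: {CoverageType, VIN}, {HolderID, Premium, VIN}, {PolicyNo, VIN}. Prime attributes: {CoverageType, HolderID, PolicyNo, Premium, VIN}.
HolderID, Premium → PolicyNo breaks BCNF: {HolderID, Premium}⁺ = {HolderID, PolicyNo, Premium}, so {HolderID, Premium} is not a superkey.
Since {PolicyNo} ⊆ prime attributes and every other non-superkey FD also has a prime right side, the schema is in 3NF.

3NF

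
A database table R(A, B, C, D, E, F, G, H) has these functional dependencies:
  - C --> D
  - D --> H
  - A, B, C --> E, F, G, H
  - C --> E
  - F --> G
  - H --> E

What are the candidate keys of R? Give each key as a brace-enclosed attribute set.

{A, B, C}

{A, B, C} never appear on the right of any FD, so every key must include all of them.
{A, B, C}⁺ = {A, B, C, D, E, F, G, H}, which is every attribute, so {A, B, C} is a candidate key.
Every other attribute set either contains this one or has a smaller closure.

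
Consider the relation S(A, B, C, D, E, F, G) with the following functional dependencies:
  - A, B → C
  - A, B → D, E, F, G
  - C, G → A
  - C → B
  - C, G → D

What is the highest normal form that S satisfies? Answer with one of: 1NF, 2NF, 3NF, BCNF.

3NF

Candidate keys: {A, B}, {A, C}, {C, G}. Prime attributes: {A, B, C, G}.
C → B: {C}⁺ = {B, C}, which is not all of the attributes, so the left side is not a superkey — BCNF is violated.
Since {B} ⊆ prime attributes and every other non-superkey FD also has a prime right side, the schema is in 3NF.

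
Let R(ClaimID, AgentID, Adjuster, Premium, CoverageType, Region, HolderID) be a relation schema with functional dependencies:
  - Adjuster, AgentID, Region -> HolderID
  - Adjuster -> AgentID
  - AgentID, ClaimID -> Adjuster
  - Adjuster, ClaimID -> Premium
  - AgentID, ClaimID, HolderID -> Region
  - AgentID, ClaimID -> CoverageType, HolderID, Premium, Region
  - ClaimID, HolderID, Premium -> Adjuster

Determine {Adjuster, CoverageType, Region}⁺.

{Adjuster, AgentID, CoverageType, HolderID, Region}

Start with {Adjuster, CoverageType, Region}.
Adjuster -> AgentID applies; add {AgentID} → now {Adjuster, AgentID, CoverageType, Region}.
Adjuster, AgentID, Region -> HolderID applies; add {HolderID} → now {Adjuster, AgentID, CoverageType, HolderID, Region}.
No further FD applies.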